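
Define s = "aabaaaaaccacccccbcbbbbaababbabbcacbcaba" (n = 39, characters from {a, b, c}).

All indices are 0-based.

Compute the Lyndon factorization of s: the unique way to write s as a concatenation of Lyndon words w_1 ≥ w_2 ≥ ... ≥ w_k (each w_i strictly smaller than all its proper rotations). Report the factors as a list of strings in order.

["aab", "aaaaaccacccccbcbbbbaababbabbcacbcab", "a"]

emit factor 1: 'aab' (i=0, period=3)
emit factor 2: 'aaaaaccacccccbcbbbbaababbabbcacbcab' (i=3, period=35)
emit factor 3: 'a' (i=38, period=1)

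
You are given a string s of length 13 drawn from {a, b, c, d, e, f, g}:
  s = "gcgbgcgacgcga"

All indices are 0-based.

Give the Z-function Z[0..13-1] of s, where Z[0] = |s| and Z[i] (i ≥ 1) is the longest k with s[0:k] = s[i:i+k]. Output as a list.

Z[0]=13
i=1: i≥r, start 0; Z[1]=0
i=2: i≥r, start 0; Z[2]=1 extend→box=[2,3)
i=3: i≥r, start 0; Z[3]=0
i=4: i≥r, start 0; Z[4]=3 extend→box=[4,7)
i=5: min(r-i=2, Z[1]=0)=0; Z[5]=0
i=6: min(r-i=1, Z[2]=1)=1; Z[6]=1
i=7: i≥r, start 0; Z[7]=0
i=8: i≥r, start 0; Z[8]=0
i=9: i≥r, start 0; Z[9]=3 extend→box=[9,12)
i=10: min(r-i=2, Z[1]=0)=0; Z[10]=0
i=11: min(r-i=1, Z[2]=1)=1; Z[11]=1
i=12: i≥r, start 0; Z[12]=0

[13, 0, 1, 0, 3, 0, 1, 0, 0, 3, 0, 1, 0]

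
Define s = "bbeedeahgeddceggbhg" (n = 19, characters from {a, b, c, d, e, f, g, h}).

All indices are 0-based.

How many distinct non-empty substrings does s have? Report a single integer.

rank→(start, suffix):
  0 → (6, 'ahgeddceggbhg')
  1 → (0, 'bbeedeahgeddceggbhg')
  2 → (1, 'beedeahgeddceggbhg')
  3 → (16, 'bhg')
  4 → (12, 'ceggbhg')
  5 → (11, 'dceggbhg')
  6 → (10, 'ddceggbhg')
  7 → (4, 'deahgeddceggbhg')
  8 → (5, 'eahgeddceggbhg')
  9 → (9, 'eddceggbhg')
  10 → (3, 'edeahgeddceggbhg')
  11 → (2, 'eedeahgeddceggbhg')
  12 → (13, 'eggbhg')
  13 → (18, 'g')
  14 → (15, 'gbhg')
  15 → (8, 'geddceggbhg')
  16 → (14, 'ggbhg')
  17 → (17, 'hg')
  18 → (7, 'hgeddceggbhg')

SA = [6, 0, 1, 16, 12, 11, 10, 4, 5, 9, 3, 2, 13, 18, 15, 8, 14, 17, 7]
[i] adj suffixes → lcp
  [1] 6/0 → 0 ('')
  [2] 0/1 → 1 ('b')
  [3] 1/16 → 1 ('b')
  [4] 16/12 → 0 ('')
  [5] 12/11 → 0 ('')
  [6] 11/10 → 1 ('d')
  [7] 10/4 → 1 ('d')
  [8] 4/5 → 0 ('')
  [9] 5/9 → 1 ('e')
  [10] 9/3 → 2 ('ed')
  [11] 3/2 → 1 ('e')
  [12] 2/13 → 1 ('e')
  [13] 13/18 → 0 ('')
  [14] 18/15 → 1 ('g')
  [15] 15/8 → 1 ('g')
  [16] 8/14 → 1 ('g')
  [17] 14/17 → 0 ('')
  [18] 17/7 → 2 ('hg')

n(n+1)/2 = 19·20/2 = 190
Σ LCP = 0 + 0 + 1 + 1 + 0 + 0 + 1 + 1 + 0 + 1 + 2 + 1 + 1 + 0 + 1 + 1 + 1 + 0 + 2 = 14
distinct = 190 − 14 = 176

176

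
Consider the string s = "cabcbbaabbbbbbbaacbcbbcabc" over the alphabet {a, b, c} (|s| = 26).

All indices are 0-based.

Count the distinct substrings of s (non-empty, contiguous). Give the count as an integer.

292

sorted suffixes:
  #0 SA[0]=6  'aabbbbbbbaacbcbbcabc'
  #1 SA[1]=15  'aacbcbbcabc'
  #2 SA[2]=7  'abbbbbbbaacbcbbcabc'
  #3 SA[3]=23  'abc'
  #4 SA[4]=1  'abcbbaabbbbbbbaacbcbbcabc'
  #5 SA[5]=16  'acbcbbcabc'
  #6 SA[6]=5  'baabbbbbbbaacbcbbcabc'
  #7 SA[7]=14  'baacbcbbcabc'
  #8 SA[8]=4  'bbaabbbbbbbaacbcbbcabc'
  #9 SA[9]=13  'bbaacbcbbcabc'
  #10 SA[10]=12  'bbbaacbcbbcabc'
  #11 SA[11]=11  'bbbbaacbcbbcabc'
  #12 SA[12]=10  'bbbbbaacbcbbcabc'
  #13 SA[13]=9  'bbbbbbaacbcbbcabc'
  #14 SA[14]=8  'bbbbbbbaacbcbbcabc'
  #15 SA[15]=20  'bbcabc'
  #16 SA[16]=24  'bc'
  #17 SA[17]=21  'bcabc'
  #18 SA[18]=2  'bcbbaabbbbbbbaacbcbbcabc'
  #19 SA[19]=18  'bcbbcabc'
  #20 SA[20]=25  'c'
  #21 SA[21]=22  'cabc'
  #22 SA[22]=0  'cabcbbaabbbbbbbaacbcbbcabc'
  #23 SA[23]=3  'cbbaabbbbbbbaacbcbbcabc'
  #24 SA[24]=19  'cbbcabc'
  #25 SA[25]=17  'cbcbbcabc'

SA = [6, 15, 7, 23, 1, 16, 5, 14, 4, 13, 12, 11, 10, 9, 8, 20, 24, 21, 2, 18, 25, 22, 0, 3, 19, 17]
rank  pair      lcp
   1  s[6:],s[15:]  2  'aa'
   2  s[15:],s[7:]  1  'a'
   3  s[7:],s[23:]  2  'ab'
   4  s[23:],s[1:]  3  'abc'
   5  s[1:],s[16:]  1  'a'
   6  s[16:],s[5:]  0  ''
   7  s[5:],s[14:]  3  'baa'
   8  s[14:],s[4:]  1  'b'
   9  s[4:],s[13:]  4  'bbaa'
  10  s[13:],s[12:]  2  'bb'
  11  s[12:],s[11:]  3  'bbb'
  12  s[11:],s[10:]  4  'bbbb'
  13  s[10:],s[9:]  5  'bbbbb'
  14  s[9:],s[8:]  6  'bbbbbb'
  15  s[8:],s[20:]  2  'bb'
  16  s[20:],s[24:]  1  'b'
  17  s[24:],s[21:]  2  'bc'
  18  s[21:],s[2:]  2  'bc'
  19  s[2:],s[18:]  4  'bcbb'
  20  s[18:],s[25:]  0  ''
  21  s[25:],s[22:]  1  'c'
  22  s[22:],s[0:]  4  'cabc'
  23  s[0:],s[3:]  1  'c'
  24  s[3:],s[19:]  3  'cbb'
  25  s[19:],s[17:]  2  'cb'

n(n+1)/2 = 26·27/2 = 351
Σ LCP = 0 + 2 + 1 + 2 + 3 + 1 + 0 + 3 + 1 + 4 + 2 + 3 + 4 + 5 + 6 + 2 + 1 + 2 + 2 + 4 + 0 + 1 + 4 + 1 + 3 + 2 = 59
distinct = 351 − 59 = 292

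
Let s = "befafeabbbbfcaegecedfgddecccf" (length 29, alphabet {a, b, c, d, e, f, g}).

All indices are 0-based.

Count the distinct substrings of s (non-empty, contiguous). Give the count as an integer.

408

rank→(start, suffix):
  0 → (6, 'abbbbfcaegecedfgddecccf')
  1 → (13, 'aegecedfgddecccf')
  2 → (3, 'afeabbbbfcaegecedfgddecccf')
  3 → (7, 'bbbbfcaegecedfgddecccf')
  4 → (8, 'bbbfcaegecedfgddecccf')
  5 → (9, 'bbfcaegecedfgddecccf')
  6 → (0, 'befafeabbbbfcaegecedfgddecccf')
  7 → (10, 'bfcaegecedfgddecccf')
  8 → (12, 'caegecedfgddecccf')
  9 → (25, 'cccf')
  10 → (26, 'ccf')
  11 → (17, 'cedfgddecccf')
  12 → (27, 'cf')
  13 → (22, 'ddecccf')
  14 → (23, 'decccf')
  15 → (19, 'dfgddecccf')
  16 → (5, 'eabbbbfcaegecedfgddecccf')
  17 → (24, 'ecccf')
  18 → (16, 'ecedfgddecccf')
  19 → (18, 'edfgddecccf')
  20 → (1, 'efafeabbbbfcaegecedfgddecccf')
  21 → (14, 'egecedfgddecccf')
  22 → (28, 'f')
  23 → (2, 'fafeabbbbfcaegecedfgddecccf')
  24 → (11, 'fcaegecedfgddecccf')
  25 → (4, 'feabbbbfcaegecedfgddecccf')
  26 → (20, 'fgddecccf')
  27 → (21, 'gddecccf')
  28 → (15, 'gecedfgddecccf')

SA = [6, 13, 3, 7, 8, 9, 0, 10, 12, 25, 26, 17, 27, 22, 23, 19, 5, 24, 16, 18, 1, 14, 28, 2, 11, 4, 20, 21, 15]
[i] adj suffixes → lcp
  [1] 6/13 → 1 ('a')
  [2] 13/3 → 1 ('a')
  [3] 3/7 → 0 ('')
  [4] 7/8 → 3 ('bbb')
  [5] 8/9 → 2 ('bb')
  [6] 9/0 → 1 ('b')
  [7] 0/10 → 1 ('b')
  [8] 10/12 → 0 ('')
  [9] 12/25 → 1 ('c')
  [10] 25/26 → 2 ('cc')
  [11] 26/17 → 1 ('c')
  [12] 17/27 → 1 ('c')
  [13] 27/22 → 0 ('')
  [14] 22/23 → 1 ('d')
  [15] 23/19 → 1 ('d')
  [16] 19/5 → 0 ('')
  [17] 5/24 → 1 ('e')
  [18] 24/16 → 2 ('ec')
  [19] 16/18 → 1 ('e')
  [20] 18/1 → 1 ('e')
  [21] 1/14 → 1 ('e')
  [22] 14/28 → 0 ('')
  [23] 28/2 → 1 ('f')
  [24] 2/11 → 1 ('f')
  [25] 11/4 → 1 ('f')
  [26] 4/20 → 1 ('f')
  [27] 20/21 → 0 ('')
  [28] 21/15 → 1 ('g')

n(n+1)/2 = 29·30/2 = 435
Σ LCP = 0 + 1 + 1 + 0 + 3 + 2 + 1 + 1 + 0 + 1 + 2 + 1 + 1 + 0 + 1 + 1 + 0 + 1 + 2 + 1 + 1 + 1 + 0 + 1 + 1 + 1 + 1 + 0 + 1 = 27
distinct = 435 − 27 = 408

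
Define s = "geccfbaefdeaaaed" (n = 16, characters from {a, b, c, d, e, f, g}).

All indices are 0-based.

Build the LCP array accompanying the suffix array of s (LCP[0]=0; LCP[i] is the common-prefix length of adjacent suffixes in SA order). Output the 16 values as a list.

sorted suffixes:
  #0 SA[0]=11  'aaaed'
  #1 SA[1]=12  'aaed'
  #2 SA[2]=13  'aed'
  #3 SA[3]=6  'aefdeaaaed'
  #4 SA[4]=5  'baefdeaaaed'
  #5 SA[5]=2  'ccfbaefdeaaaed'
  #6 SA[6]=3  'cfbaefdeaaaed'
  #7 SA[7]=15  'd'
  #8 SA[8]=9  'deaaaed'
  #9 SA[9]=10  'eaaaed'
  #10 SA[10]=1  'eccfbaefdeaaaed'
  #11 SA[11]=14  'ed'
  #12 SA[12]=7  'efdeaaaed'
  #13 SA[13]=4  'fbaefdeaaaed'
  #14 SA[14]=8  'fdeaaaed'
  #15 SA[15]=0  'geccfbaefdeaaaed'

SA = [11, 12, 13, 6, 5, 2, 3, 15, 9, 10, 1, 14, 7, 4, 8, 0]
i: (SA[i-1],SA[i]) lcp shared
  1: (11,12) 2 'aa'
  2: (12,13) 1 'a'
  3: (13,6) 2 'ae'
  4: (6,5) 0 ''
  5: (5,2) 0 ''
  6: (2,3) 1 'c'
  7: (3,15) 0 ''
  8: (15,9) 1 'd'
  9: (9,10) 0 ''
  10: (10,1) 1 'e'
  11: (1,14) 1 'e'
  12: (14,7) 1 'e'
  13: (7,4) 0 ''
  14: (4,8) 1 'f'
  15: (8,0) 0 ''

[0, 2, 1, 2, 0, 0, 1, 0, 1, 0, 1, 1, 1, 0, 1, 0]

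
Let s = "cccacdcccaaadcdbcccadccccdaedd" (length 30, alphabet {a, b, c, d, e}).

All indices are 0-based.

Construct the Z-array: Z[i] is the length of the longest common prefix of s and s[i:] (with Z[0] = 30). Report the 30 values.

Z[0]=30
i=1: i≥r, start 0; Z[1]=2 extend→box=[1,3)
i=2: min(r-i=1, Z[1]=2)=1; Z[2]=1
i=3: i≥r, start 0; Z[3]=0
i=4: i≥r, start 0; Z[4]=1 extend→box=[4,5)
i=5: i≥r, start 0; Z[5]=0
i=6: i≥r, start 0; Z[6]=4 extend→box=[6,10)
i=7: min(r-i=3, Z[1]=2)=2; Z[7]=2
i=8: min(r-i=2, Z[2]=1)=1; Z[8]=1
i=9: min(r-i=1, Z[3]=0)=0; Z[9]=0
i=10: i≥r, start 0; Z[10]=0
i=11: i≥r, start 0; Z[11]=0
i=12: i≥r, start 0; Z[12]=0
i=13: i≥r, start 0; Z[13]=1 extend→box=[13,14)
i=14: i≥r, start 0; Z[14]=0
i=15: i≥r, start 0; Z[15]=0
i=16: i≥r, start 0; Z[16]=4 extend→box=[16,20)
i=17: min(r-i=3, Z[1]=2)=2; Z[17]=2
i=18: min(r-i=2, Z[2]=1)=1; Z[18]=1
i=19: min(r-i=1, Z[3]=0)=0; Z[19]=0
i=20: i≥r, start 0; Z[20]=0
i=21: i≥r, start 0; Z[21]=3 extend→box=[21,24)
i=22: min(r-i=2, Z[1]=2)=2; Z[22]=3 extend→box=[22,25)
i=23: min(r-i=2, Z[1]=2)=2; Z[23]=2
i=24: min(r-i=1, Z[2]=1)=1; Z[24]=1
i=25: i≥r, start 0; Z[25]=0
i=26: i≥r, start 0; Z[26]=0
i=27: i≥r, start 0; Z[27]=0
i=28: i≥r, start 0; Z[28]=0
i=29: i≥r, start 0; Z[29]=0

[30, 2, 1, 0, 1, 0, 4, 2, 1, 0, 0, 0, 0, 1, 0, 0, 4, 2, 1, 0, 0, 3, 3, 2, 1, 0, 0, 0, 0, 0]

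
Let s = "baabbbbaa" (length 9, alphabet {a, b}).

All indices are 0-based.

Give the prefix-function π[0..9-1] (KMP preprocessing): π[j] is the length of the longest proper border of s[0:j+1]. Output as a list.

π[0] = 0
j=1 s[j]='a': π[1]=0 (border '')
j=2 s[j]='a': π[2]=0 (border '')
j=3 s[j]='b': π[3]=1 (border 'b')
j=4 s[j]='b': k: 1→0; π[4]=1 (border 'b')
j=5 s[j]='b': k: 1→0; π[5]=1 (border 'b')
j=6 s[j]='b': k: 1→0; π[6]=1 (border 'b')
j=7 s[j]='a': π[7]=2 (border 'ba')
j=8 s[j]='a': π[8]=3 (border 'baa')

[0, 0, 0, 1, 1, 1, 1, 2, 3]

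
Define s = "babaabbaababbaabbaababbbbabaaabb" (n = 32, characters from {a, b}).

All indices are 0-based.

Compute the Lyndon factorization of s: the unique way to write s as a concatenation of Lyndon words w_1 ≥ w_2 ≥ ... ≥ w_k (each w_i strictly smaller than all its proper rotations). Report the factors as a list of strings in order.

emit factor 1: 'b' (i=0, period=1)
emit factor 2: 'ab' (i=1, period=2)
emit factor 3: 'aabb' (i=3, period=4)
emit factor 4: 'aababbaabbaababbbbab' (i=7, period=20)
emit factor 5: 'aaabb' (i=27, period=5)

["b", "ab", "aabb", "aababbaabbaababbbbab", "aaabb"]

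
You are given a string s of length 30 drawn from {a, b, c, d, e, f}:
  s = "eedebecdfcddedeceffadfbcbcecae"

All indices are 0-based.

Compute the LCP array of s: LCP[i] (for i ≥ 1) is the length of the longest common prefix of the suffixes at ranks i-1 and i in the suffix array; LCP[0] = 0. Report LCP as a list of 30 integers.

sorted suffixes:
  #0 SA[0]=19  'adfbcbcecae'
  #1 SA[1]=28  'ae'
  #2 SA[2]=22  'bcbcecae'
  #3 SA[3]=24  'bcecae'
  #4 SA[4]=4  'becdfcddedeceffadfbcbcecae'
  #5 SA[5]=27  'cae'
  #6 SA[6]=23  'cbcecae'
  #7 SA[7]=9  'cddedeceffadfbcbcecae'
  #8 SA[8]=6  'cdfcddedeceffadfbcbcecae'
  #9 SA[9]=25  'cecae'
  #10 SA[10]=15  'ceffadfbcbcecae'
  #11 SA[11]=10  'ddedeceffadfbcbcecae'
  #12 SA[12]=2  'debecdfcddedeceffadfbcbcecae'
  #13 SA[13]=13  'deceffadfbcbcecae'
  #14 SA[14]=11  'dedeceffadfbcbcecae'
  #15 SA[15]=20  'dfbcbcecae'
  #16 SA[16]=7  'dfcddedeceffadfbcbcecae'
  #17 SA[17]=29  'e'
  #18 SA[18]=3  'ebecdfcddedeceffadfbcbcecae'
  #19 SA[19]=26  'ecae'
  #20 SA[20]=5  'ecdfcddedeceffadfbcbcecae'
  #21 SA[21]=14  'eceffadfbcbcecae'
  #22 SA[22]=1  'edebecdfcddedeceffadfbcbcecae'
  #23 SA[23]=12  'edeceffadfbcbcecae'
  #24 SA[24]=0  'eedebecdfcddedeceffadfbcbcecae'
  #25 SA[25]=16  'effadfbcbcecae'
  #26 SA[26]=18  'fadfbcbcecae'
  #27 SA[27]=21  'fbcbcecae'
  #28 SA[28]=8  'fcddedeceffadfbcbcecae'
  #29 SA[29]=17  'ffadfbcbcecae'

SA = [19, 28, 22, 24, 4, 27, 23, 9, 6, 25, 15, 10, 2, 13, 11, 20, 7, 29, 3, 26, 5, 14, 1, 12, 0, 16, 18, 21, 8, 17]
rank  pair      lcp
   1  s[19:],s[28:]  1  'a'
   2  s[28:],s[22:]  0  ''
   3  s[22:],s[24:]  2  'bc'
   4  s[24:],s[4:]  1  'b'
   5  s[4:],s[27:]  0  ''
   6  s[27:],s[23:]  1  'c'
   7  s[23:],s[9:]  1  'c'
   8  s[9:],s[6:]  2  'cd'
   9  s[6:],s[25:]  1  'c'
  10  s[25:],s[15:]  2  'ce'
  11  s[15:],s[10:]  0  ''
  12  s[10:],s[2:]  1  'd'
  13  s[2:],s[13:]  2  'de'
  14  s[13:],s[11:]  2  'de'
  15  s[11:],s[20:]  1  'd'
  16  s[20:],s[7:]  2  'df'
  17  s[7:],s[29:]  0  ''
  18  s[29:],s[3:]  1  'e'
  19  s[3:],s[26:]  1  'e'
  20  s[26:],s[5:]  2  'ec'
  21  s[5:],s[14:]  2  'ec'
  22  s[14:],s[1:]  1  'e'
  23  s[1:],s[12:]  3  'ede'
  24  s[12:],s[0:]  1  'e'
  25  s[0:],s[16:]  1  'e'
  26  s[16:],s[18:]  0  ''
  27  s[18:],s[21:]  1  'f'
  28  s[21:],s[8:]  1  'f'
  29  s[8:],s[17:]  1  'f'

[0, 1, 0, 2, 1, 0, 1, 1, 2, 1, 2, 0, 1, 2, 2, 1, 2, 0, 1, 1, 2, 2, 1, 3, 1, 1, 0, 1, 1, 1]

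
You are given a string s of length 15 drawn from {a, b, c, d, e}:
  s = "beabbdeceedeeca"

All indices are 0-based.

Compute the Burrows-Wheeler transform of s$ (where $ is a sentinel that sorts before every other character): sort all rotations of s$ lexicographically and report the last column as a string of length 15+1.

rank  rotation          last
    0  $beabbdeceedeeca  a
    1  a$beabbdeceedeec  c
    2  abbdeceedeeca$be  e
    3  bbdeceedeeca$bea  a
    4  bdeceedeeca$beab  b
    5  beabbdeceedeeca$  $
    6  ca$beabbdeceedee  e
    7  ceedeeca$beabbde  e
    8  deceedeeca$beabb  b
    9  deeca$beabbdecee  e
   10  eabbdeceedeeca$b  b
   11  eca$beabbdeceede  e
   12  eceedeeca$beabbd  d
   13  edeeca$beabbdece  e
   14  eeca$beabbdeceed  d
   15  eedeeca$beabbdec  c

aceab$eebebededc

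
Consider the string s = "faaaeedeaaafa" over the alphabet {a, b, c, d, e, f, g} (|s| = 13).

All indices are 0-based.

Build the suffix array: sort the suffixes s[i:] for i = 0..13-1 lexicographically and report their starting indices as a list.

rank | idx | suffix
   0 |  12 | a
   1 |   1 | aaaeedeaaafa
   2 |   8 | aaafa
   3 |   2 | aaeedeaaafa
   4 |   9 | aafa
   5 |   3 | aeedeaaafa
   6 |  10 | afa
   7 |   6 | deaaafa
   8 |   7 | eaaafa
   9 |   5 | edeaaafa
  10 |   4 | eedeaaafa
  11 |  11 | fa
  12 |   0 | faaaeedeaaafa

[12, 1, 8, 2, 9, 3, 10, 6, 7, 5, 4, 11, 0]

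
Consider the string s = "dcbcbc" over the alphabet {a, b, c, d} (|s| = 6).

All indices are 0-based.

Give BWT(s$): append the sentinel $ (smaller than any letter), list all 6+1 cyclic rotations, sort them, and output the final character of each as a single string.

cccbbd$

rank  rotation last
    0  $dcbcbc  c
    1  bc$dcbc  c
    2  bcbc$dc  c
    3  c$dcbcb  b
    4  cbc$dcb  b
    5  cbcbc$d  d
    6  dcbcbc$  $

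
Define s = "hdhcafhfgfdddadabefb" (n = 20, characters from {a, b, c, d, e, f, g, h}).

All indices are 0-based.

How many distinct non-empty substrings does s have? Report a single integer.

rank | idx | suffix
   0 |  15 | abefb
   1 |  13 | adabefb
   2 |   4 | afhfgfdddadabefb
   3 |  19 | b
   4 |  16 | befb
   5 |   3 | cafhfgfdddadabefb
   6 |  14 | dabefb
   7 |  12 | dadabefb
   8 |  11 | ddadabefb
   9 |  10 | dddadabefb
  10 |   1 | dhcafhfgfdddadabefb
  11 |  17 | efb
  12 |  18 | fb
  13 |   9 | fdddadabefb
  14 |   7 | fgfdddadabefb
  15 |   5 | fhfgfdddadabefb
  16 |   8 | gfdddadabefb
  17 |   2 | hcafhfgfdddadabefb
  18 |   0 | hdhcafhfgfdddadabefb
  19 |   6 | hfgfdddadabefb

SA = [15, 13, 4, 19, 16, 3, 14, 12, 11, 10, 1, 17, 18, 9, 7, 5, 8, 2, 0, 6]
[i] adj suffixes → lcp
  [1] 15/13 → 1 ('a')
  [2] 13/4 → 1 ('a')
  [3] 4/19 → 0 ('')
  [4] 19/16 → 1 ('b')
  [5] 16/3 → 0 ('')
  [6] 3/14 → 0 ('')
  [7] 14/12 → 2 ('da')
  [8] 12/11 → 1 ('d')
  [9] 11/10 → 2 ('dd')
  [10] 10/1 → 1 ('d')
  [11] 1/17 → 0 ('')
  [12] 17/18 → 0 ('')
  [13] 18/9 → 1 ('f')
  [14] 9/7 → 1 ('f')
  [15] 7/5 → 1 ('f')
  [16] 5/8 → 0 ('')
  [17] 8/2 → 0 ('')
  [18] 2/0 → 1 ('h')
  [19] 0/6 → 1 ('h')

n(n+1)/2 = 20·21/2 = 210
Σ LCP = 0 + 1 + 1 + 0 + 1 + 0 + 0 + 2 + 1 + 2 + 1 + 0 + 0 + 1 + 1 + 1 + 0 + 0 + 1 + 1 = 14
distinct = 210 − 14 = 196

196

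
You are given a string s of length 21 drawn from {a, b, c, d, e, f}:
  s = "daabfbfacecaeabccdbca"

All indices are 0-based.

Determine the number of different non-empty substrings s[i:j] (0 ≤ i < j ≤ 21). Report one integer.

212

sorted suffixes:
  #0 SA[0]=20  'a'
  #1 SA[1]=1  'aabfbfacecaeabccdbca'
  #2 SA[2]=13  'abccdbca'
  #3 SA[3]=2  'abfbfacecaeabccdbca'
  #4 SA[4]=7  'acecaeabccdbca'
  #5 SA[5]=11  'aeabccdbca'
  #6 SA[6]=18  'bca'
  #7 SA[7]=14  'bccdbca'
  #8 SA[8]=5  'bfacecaeabccdbca'
  #9 SA[9]=3  'bfbfacecaeabccdbca'
  #10 SA[10]=19  'ca'
  #11 SA[11]=10  'caeabccdbca'
  #12 SA[12]=15  'ccdbca'
  #13 SA[13]=16  'cdbca'
  #14 SA[14]=8  'cecaeabccdbca'
  #15 SA[15]=0  'daabfbfacecaeabccdbca'
  #16 SA[16]=17  'dbca'
  #17 SA[17]=12  'eabccdbca'
  #18 SA[18]=9  'ecaeabccdbca'
  #19 SA[19]=6  'facecaeabccdbca'
  #20 SA[20]=4  'fbfacecaeabccdbca'

SA = [20, 1, 13, 2, 7, 11, 18, 14, 5, 3, 19, 10, 15, 16, 8, 0, 17, 12, 9, 6, 4]
[i] adj suffixes → lcp
  [1] 20/1 → 1 ('a')
  [2] 1/13 → 1 ('a')
  [3] 13/2 → 2 ('ab')
  [4] 2/7 → 1 ('a')
  [5] 7/11 → 1 ('a')
  [6] 11/18 → 0 ('')
  [7] 18/14 → 2 ('bc')
  [8] 14/5 → 1 ('b')
  [9] 5/3 → 2 ('bf')
  [10] 3/19 → 0 ('')
  [11] 19/10 → 2 ('ca')
  [12] 10/15 → 1 ('c')
  [13] 15/16 → 1 ('c')
  [14] 16/8 → 1 ('c')
  [15] 8/0 → 0 ('')
  [16] 0/17 → 1 ('d')
  [17] 17/12 → 0 ('')
  [18] 12/9 → 1 ('e')
  [19] 9/6 → 0 ('')
  [20] 6/4 → 1 ('f')

n(n+1)/2 = 21·22/2 = 231
Σ LCP = 0 + 1 + 1 + 2 + 1 + 1 + 0 + 2 + 1 + 2 + 0 + 2 + 1 + 1 + 1 + 0 + 1 + 0 + 1 + 0 + 1 = 19
distinct = 231 − 19 = 212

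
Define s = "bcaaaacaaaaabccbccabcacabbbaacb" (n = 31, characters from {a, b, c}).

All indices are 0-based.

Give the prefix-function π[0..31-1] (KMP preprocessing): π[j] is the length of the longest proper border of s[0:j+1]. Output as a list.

[0, 0, 0, 0, 0, 0, 0, 0, 0, 0, 0, 0, 1, 2, 0, 1, 2, 0, 0, 1, 2, 3, 0, 0, 1, 1, 1, 0, 0, 0, 1]

π[0] = 0
j=1 s[j]='c': π[1]=0 (border '')
j=2 s[j]='a': π[2]=0 (border '')
j=3 s[j]='a': π[3]=0 (border '')
j=4 s[j]='a': π[4]=0 (border '')
j=5 s[j]='a': π[5]=0 (border '')
j=6 s[j]='c': π[6]=0 (border '')
j=7 s[j]='a': π[7]=0 (border '')
j=8 s[j]='a': π[8]=0 (border '')
j=9 s[j]='a': π[9]=0 (border '')
j=10 s[j]='a': π[10]=0 (border '')
j=11 s[j]='a': π[11]=0 (border '')
j=12 s[j]='b': π[12]=1 (border 'b')
j=13 s[j]='c': π[13]=2 (border 'bc')
j=14 s[j]='c': k: 2→0; π[14]=0 (border '')
j=15 s[j]='b': π[15]=1 (border 'b')
j=16 s[j]='c': π[16]=2 (border 'bc')
j=17 s[j]='c': k: 2→0; π[17]=0 (border '')
j=18 s[j]='a': π[18]=0 (border '')
j=19 s[j]='b': π[19]=1 (border 'b')
j=20 s[j]='c': π[20]=2 (border 'bc')
j=21 s[j]='a': π[21]=3 (border 'bca')
j=22 s[j]='c': k: 3→0; π[22]=0 (border '')
j=23 s[j]='a': π[23]=0 (border '')
j=24 s[j]='b': π[24]=1 (border 'b')
j=25 s[j]='b': k: 1→0; π[25]=1 (border 'b')
j=26 s[j]='b': k: 1→0; π[26]=1 (border 'b')
j=27 s[j]='a': k: 1→0; π[27]=0 (border '')
j=28 s[j]='a': π[28]=0 (border '')
j=29 s[j]='c': π[29]=0 (border '')
j=30 s[j]='b': π[30]=1 (border 'b')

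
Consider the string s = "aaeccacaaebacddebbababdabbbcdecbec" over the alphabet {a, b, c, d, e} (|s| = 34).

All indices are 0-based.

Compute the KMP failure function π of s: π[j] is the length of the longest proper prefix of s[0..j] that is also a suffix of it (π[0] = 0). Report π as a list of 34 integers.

π[0] = 0
j=1 s[j]='a': π[1]=1 (border 'a')
j=2 s[j]='e': k: 1→0; π[2]=0 (border '')
j=3 s[j]='c': π[3]=0 (border '')
j=4 s[j]='c': π[4]=0 (border '')
j=5 s[j]='a': π[5]=1 (border 'a')
j=6 s[j]='c': k: 1→0; π[6]=0 (border '')
j=7 s[j]='a': π[7]=1 (border 'a')
j=8 s[j]='a': π[8]=2 (border 'aa')
j=9 s[j]='e': π[9]=3 (border 'aae')
j=10 s[j]='b': k: 3→0; π[10]=0 (border '')
j=11 s[j]='a': π[11]=1 (border 'a')
j=12 s[j]='c': k: 1→0; π[12]=0 (border '')
j=13 s[j]='d': π[13]=0 (border '')
j=14 s[j]='d': π[14]=0 (border '')
j=15 s[j]='e': π[15]=0 (border '')
j=16 s[j]='b': π[16]=0 (border '')
j=17 s[j]='b': π[17]=0 (border '')
j=18 s[j]='a': π[18]=1 (border 'a')
j=19 s[j]='b': k: 1→0; π[19]=0 (border '')
j=20 s[j]='a': π[20]=1 (border 'a')
j=21 s[j]='b': k: 1→0; π[21]=0 (border '')
j=22 s[j]='d': π[22]=0 (border '')
j=23 s[j]='a': π[23]=1 (border 'a')
j=24 s[j]='b': k: 1→0; π[24]=0 (border '')
j=25 s[j]='b': π[25]=0 (border '')
j=26 s[j]='b': π[26]=0 (border '')
j=27 s[j]='c': π[27]=0 (border '')
j=28 s[j]='d': π[28]=0 (border '')
j=29 s[j]='e': π[29]=0 (border '')
j=30 s[j]='c': π[30]=0 (border '')
j=31 s[j]='b': π[31]=0 (border '')
j=32 s[j]='e': π[32]=0 (border '')
j=33 s[j]='c': π[33]=0 (border '')

[0, 1, 0, 0, 0, 1, 0, 1, 2, 3, 0, 1, 0, 0, 0, 0, 0, 0, 1, 0, 1, 0, 0, 1, 0, 0, 0, 0, 0, 0, 0, 0, 0, 0]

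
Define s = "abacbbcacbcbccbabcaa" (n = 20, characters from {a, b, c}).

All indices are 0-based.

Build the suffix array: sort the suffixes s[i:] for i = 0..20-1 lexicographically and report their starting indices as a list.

sorted suffixes:
  #0 SA[0]=19  'a'
  #1 SA[1]=18  'aa'
  #2 SA[2]=0  'abacbbcacbcbccbabcaa'
  #3 SA[3]=15  'abcaa'
  #4 SA[4]=2  'acbbcacbcbccbabcaa'
  #5 SA[5]=7  'acbcbccbabcaa'
  #6 SA[6]=14  'babcaa'
  #7 SA[7]=1  'bacbbcacbcbccbabcaa'
  #8 SA[8]=4  'bbcacbcbccbabcaa'
  #9 SA[9]=16  'bcaa'
  #10 SA[10]=5  'bcacbcbccbabcaa'
  #11 SA[11]=9  'bcbccbabcaa'
  #12 SA[12]=11  'bccbabcaa'
  #13 SA[13]=17  'caa'
  #14 SA[14]=6  'cacbcbccbabcaa'
  #15 SA[15]=13  'cbabcaa'
  #16 SA[16]=3  'cbbcacbcbccbabcaa'
  #17 SA[17]=8  'cbcbccbabcaa'
  #18 SA[18]=10  'cbccbabcaa'
  #19 SA[19]=12  'ccbabcaa'

[19, 18, 0, 15, 2, 7, 14, 1, 4, 16, 5, 9, 11, 17, 6, 13, 3, 8, 10, 12]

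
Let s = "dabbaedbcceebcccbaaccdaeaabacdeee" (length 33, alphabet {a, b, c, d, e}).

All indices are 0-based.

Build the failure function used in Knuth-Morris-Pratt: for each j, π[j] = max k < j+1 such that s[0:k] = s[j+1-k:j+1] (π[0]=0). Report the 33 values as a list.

π[0] = 0
j=1 s[j]='a': π[1]=0 (border '')
j=2 s[j]='b': π[2]=0 (border '')
j=3 s[j]='b': π[3]=0 (border '')
j=4 s[j]='a': π[4]=0 (border '')
j=5 s[j]='e': π[5]=0 (border '')
j=6 s[j]='d': π[6]=1 (border 'd')
j=7 s[j]='b': k: 1→0; π[7]=0 (border '')
j=8 s[j]='c': π[8]=0 (border '')
j=9 s[j]='c': π[9]=0 (border '')
j=10 s[j]='e': π[10]=0 (border '')
j=11 s[j]='e': π[11]=0 (border '')
j=12 s[j]='b': π[12]=0 (border '')
j=13 s[j]='c': π[13]=0 (border '')
j=14 s[j]='c': π[14]=0 (border '')
j=15 s[j]='c': π[15]=0 (border '')
j=16 s[j]='b': π[16]=0 (border '')
j=17 s[j]='a': π[17]=0 (border '')
j=18 s[j]='a': π[18]=0 (border '')
j=19 s[j]='c': π[19]=0 (border '')
j=20 s[j]='c': π[20]=0 (border '')
j=21 s[j]='d': π[21]=1 (border 'd')
j=22 s[j]='a': π[22]=2 (border 'da')
j=23 s[j]='e': k: 2→0; π[23]=0 (border '')
j=24 s[j]='a': π[24]=0 (border '')
j=25 s[j]='a': π[25]=0 (border '')
j=26 s[j]='b': π[26]=0 (border '')
j=27 s[j]='a': π[27]=0 (border '')
j=28 s[j]='c': π[28]=0 (border '')
j=29 s[j]='d': π[29]=1 (border 'd')
j=30 s[j]='e': k: 1→0; π[30]=0 (border '')
j=31 s[j]='e': π[31]=0 (border '')
j=32 s[j]='e': π[32]=0 (border '')

[0, 0, 0, 0, 0, 0, 1, 0, 0, 0, 0, 0, 0, 0, 0, 0, 0, 0, 0, 0, 0, 1, 2, 0, 0, 0, 0, 0, 0, 1, 0, 0, 0]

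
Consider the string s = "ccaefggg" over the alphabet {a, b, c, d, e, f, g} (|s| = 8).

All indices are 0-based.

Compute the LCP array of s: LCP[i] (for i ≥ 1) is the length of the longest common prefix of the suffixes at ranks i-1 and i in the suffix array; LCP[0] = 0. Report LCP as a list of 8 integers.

sorted suffixes:
  #0 SA[0]=2  'aefggg'
  #1 SA[1]=1  'caefggg'
  #2 SA[2]=0  'ccaefggg'
  #3 SA[3]=3  'efggg'
  #4 SA[4]=4  'fggg'
  #5 SA[5]=7  'g'
  #6 SA[6]=6  'gg'
  #7 SA[7]=5  'ggg'

SA = [2, 1, 0, 3, 4, 7, 6, 5]
[i] adj suffixes → lcp
  [1] 2/1 → 0 ('')
  [2] 1/0 → 1 ('c')
  [3] 0/3 → 0 ('')
  [4] 3/4 → 0 ('')
  [5] 4/7 → 0 ('')
  [6] 7/6 → 1 ('g')
  [7] 6/5 → 2 ('gg')

[0, 0, 1, 0, 0, 0, 1, 2]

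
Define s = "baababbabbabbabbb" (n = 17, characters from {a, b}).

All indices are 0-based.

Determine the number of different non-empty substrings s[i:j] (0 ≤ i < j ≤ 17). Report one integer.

rank | idx | suffix
   0 |   1 | aababbabbabbabbb
   1 |   2 | ababbabbabbabbb
   2 |   4 | abbabbabbabbb
   3 |   7 | abbabbabbb
   4 |  10 | abbabbb
   5 |  13 | abbb
   6 |  16 | b
   7 |   0 | baababbabbabbabbb
   8 |   3 | babbabbabbabbb
   9 |   6 | babbabbabbb
  10 |   9 | babbabbb
  11 |  12 | babbb
  12 |  15 | bb
  13 |   5 | bbabbabbabbb
  14 |   8 | bbabbabbb
  15 |  11 | bbabbb
  16 |  14 | bbb

SA = [1, 2, 4, 7, 10, 13, 16, 0, 3, 6, 9, 12, 15, 5, 8, 11, 14]
i: (SA[i-1],SA[i]) lcp shared
  1: (1,2) 1 'a'
  2: (2,4) 2 'ab'
  3: (4,7) 9 'abbabbabb'
  4: (7,10) 6 'abbabb'
  5: (10,13) 3 'abb'
  6: (13,16) 0 ''
  7: (16,0) 1 'b'
  8: (0,3) 2 'ba'
  9: (3,6) 10 'babbabbabb'
  10: (6,9) 7 'babbabb'
  11: (9,12) 4 'babb'
  12: (12,15) 1 'b'
  13: (15,5) 2 'bb'
  14: (5,8) 8 'bbabbabb'
  15: (8,11) 5 'bbabb'
  16: (11,14) 2 'bb'

n(n+1)/2 = 17·18/2 = 153
Σ LCP = 0 + 1 + 2 + 9 + 6 + 3 + 0 + 1 + 2 + 10 + 7 + 4 + 1 + 2 + 8 + 5 + 2 = 63
distinct = 153 − 63 = 90

90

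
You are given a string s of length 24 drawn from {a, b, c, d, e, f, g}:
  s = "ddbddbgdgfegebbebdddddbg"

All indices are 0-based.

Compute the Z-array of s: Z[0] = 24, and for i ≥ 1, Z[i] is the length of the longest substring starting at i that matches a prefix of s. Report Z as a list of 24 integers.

[24, 1, 0, 3, 1, 0, 0, 1, 0, 0, 0, 0, 0, 0, 0, 0, 0, 2, 2, 2, 3, 1, 0, 0]

Z[0]=24
i=1: i≥r, start 0; Z[1]=1 extend→box=[1,2)
i=2: i≥r, start 0; Z[2]=0
i=3: i≥r, start 0; Z[3]=3 extend→box=[3,6)
i=4: min(r-i=2, Z[1]=1)=1; Z[4]=1
i=5: min(r-i=1, Z[2]=0)=0; Z[5]=0
i=6: i≥r, start 0; Z[6]=0
i=7: i≥r, start 0; Z[7]=1 extend→box=[7,8)
i=8: i≥r, start 0; Z[8]=0
i=9: i≥r, start 0; Z[9]=0
i=10: i≥r, start 0; Z[10]=0
i=11: i≥r, start 0; Z[11]=0
i=12: i≥r, start 0; Z[12]=0
i=13: i≥r, start 0; Z[13]=0
i=14: i≥r, start 0; Z[14]=0
i=15: i≥r, start 0; Z[15]=0
i=16: i≥r, start 0; Z[16]=0
i=17: i≥r, start 0; Z[17]=2 extend→box=[17,19)
i=18: min(r-i=1, Z[1]=1)=1; Z[18]=2 extend→box=[18,20)
i=19: min(r-i=1, Z[1]=1)=1; Z[19]=2 extend→box=[19,21)
i=20: min(r-i=1, Z[1]=1)=1; Z[20]=3 extend→box=[20,23)
i=21: min(r-i=2, Z[1]=1)=1; Z[21]=1
i=22: min(r-i=1, Z[2]=0)=0; Z[22]=0
i=23: i≥r, start 0; Z[23]=0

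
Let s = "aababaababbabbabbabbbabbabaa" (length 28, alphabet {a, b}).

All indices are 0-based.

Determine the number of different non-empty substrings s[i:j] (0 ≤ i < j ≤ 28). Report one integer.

294

rank | idx | suffix
   0 |  27 | a
   1 |  26 | aa
   2 |   0 | aababaababbabbabbabbbabbabaa
   3 |   5 | aababbabbabbabbbabbabaa
   4 |  24 | abaa
   5 |   3 | abaababbabbabbabbbabbabaa
   6 |   1 | ababaababbabbabbabbbabbabaa
   7 |   6 | ababbabbabbabbbabbabaa
   8 |  21 | abbabaa
   9 |   8 | abbabbabbabbbabbabaa
  10 |  11 | abbabbabbbabbabaa
  11 |  14 | abbabbbabbabaa
  12 |  17 | abbbabbabaa
  13 |  25 | baa
  14 |   4 | baababbabbabbabbbabbabaa
  15 |  23 | babaa
  16 |   2 | babaababbabbabbabbbabbabaa
  17 |  20 | babbabaa
  18 |   7 | babbabbabbabbbabbabaa
  19 |  10 | babbabbabbbabbabaa
  20 |  13 | babbabbbabbabaa
  21 |  16 | babbbabbabaa
  22 |  22 | bbabaa
  23 |  19 | bbabbabaa
  24 |   9 | bbabbabbabbbabbabaa
  25 |  12 | bbabbabbbabbabaa
  26 |  15 | bbabbbabbabaa
  27 |  18 | bbbabbabaa

SA = [27, 26, 0, 5, 24, 3, 1, 6, 21, 8, 11, 14, 17, 25, 4, 23, 2, 20, 7, 10, 13, 16, 22, 19, 9, 12, 15, 18]
rank  pair      lcp
   1  s[27:],s[26:]  1  'a'
   2  s[26:],s[0:]  2  'aa'
   3  s[0:],s[5:]  5  'aabab'
   4  s[5:],s[24:]  1  'a'
   5  s[24:],s[3:]  4  'abaa'
   6  s[3:],s[1:]  3  'aba'
   7  s[1:],s[6:]  4  'abab'
   8  s[6:],s[21:]  2  'ab'
   9  s[21:],s[8:]  5  'abbab'
  10  s[8:],s[11:]  9  'abbabbabb'
  11  s[11:],s[14:]  6  'abbabb'
  12  s[14:],s[17:]  3  'abb'
  13  s[17:],s[25:]  0  ''
  14  s[25:],s[4:]  3  'baa'
  15  s[4:],s[23:]  2  'ba'
  16  s[23:],s[2:]  5  'babaa'
  17  s[2:],s[20:]  3  'bab'
  18  s[20:],s[7:]  6  'babbab'
  19  s[7:],s[10:]  10  'babbabbabb'
  20  s[10:],s[13:]  7  'babbabb'
  21  s[13:],s[16:]  4  'babb'
  22  s[16:],s[22:]  1  'b'
  23  s[22:],s[19:]  4  'bbab'
  24  s[19:],s[9:]  7  'bbabbab'
  25  s[9:],s[12:]  8  'bbabbabb'
  26  s[12:],s[15:]  5  'bbabb'
  27  s[15:],s[18:]  2  'bb'

n(n+1)/2 = 28·29/2 = 406
Σ LCP = 0 + 1 + 2 + 5 + 1 + 4 + 3 + 4 + 2 + 5 + 9 + 6 + 3 + 0 + 3 + 2 + 5 + 3 + 6 + 10 + 7 + 4 + 1 + 4 + 7 + 8 + 5 + 2 = 112
distinct = 406 − 112 = 294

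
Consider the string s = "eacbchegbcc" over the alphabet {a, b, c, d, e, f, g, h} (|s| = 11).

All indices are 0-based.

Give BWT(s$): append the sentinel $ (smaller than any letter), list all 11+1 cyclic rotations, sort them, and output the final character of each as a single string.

cegccabb$hec

rank  rotation      last
    0  $eacbchegbcc  c
    1  acbchegbcc$e  e
    2  bcc$eacbcheg  g
    3  bchegbcc$eac  c
    4  c$eacbchegbc  c
    5  cbchegbcc$ea  a
    6  cc$eacbchegb  b
    7  chegbcc$eacb  b
    8  eacbchegbcc$  $
    9  egbcc$eacbch  h
   10  gbcc$eacbche  e
   11  hegbcc$eacbc  c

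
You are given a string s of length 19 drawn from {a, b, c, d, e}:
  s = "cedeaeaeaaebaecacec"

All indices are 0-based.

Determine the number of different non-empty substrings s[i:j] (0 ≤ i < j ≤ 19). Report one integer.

166

sorted suffixes:
  #0 SA[0]=8  'aaebaecacec'
  #1 SA[1]=15  'acec'
  #2 SA[2]=6  'aeaaebaecacec'
  #3 SA[3]=4  'aeaeaaebaecacec'
  #4 SA[4]=9  'aebaecacec'
  #5 SA[5]=12  'aecacec'
  #6 SA[6]=11  'baecacec'
  #7 SA[7]=18  'c'
  #8 SA[8]=14  'cacec'
  #9 SA[9]=16  'cec'
  #10 SA[10]=0  'cedeaeaeaaebaecacec'
  #11 SA[11]=2  'deaeaeaaebaecacec'
  #12 SA[12]=7  'eaaebaecacec'
  #13 SA[13]=5  'eaeaaebaecacec'
  #14 SA[14]=3  'eaeaeaaebaecacec'
  #15 SA[15]=10  'ebaecacec'
  #16 SA[16]=17  'ec'
  #17 SA[17]=13  'ecacec'
  #18 SA[18]=1  'edeaeaeaaebaecacec'

SA = [8, 15, 6, 4, 9, 12, 11, 18, 14, 16, 0, 2, 7, 5, 3, 10, 17, 13, 1]
i: (SA[i-1],SA[i]) lcp shared
  1: (8,15) 1 'a'
  2: (15,6) 1 'a'
  3: (6,4) 3 'aea'
  4: (4,9) 2 'ae'
  5: (9,12) 2 'ae'
  6: (12,11) 0 ''
  7: (11,18) 0 ''
  8: (18,14) 1 'c'
  9: (14,16) 1 'c'
  10: (16,0) 2 'ce'
  11: (0,2) 0 ''
  12: (2,7) 0 ''
  13: (7,5) 2 'ea'
  14: (5,3) 4 'eaea'
  15: (3,10) 1 'e'
  16: (10,17) 1 'e'
  17: (17,13) 2 'ec'
  18: (13,1) 1 'e'

n(n+1)/2 = 19·20/2 = 190
Σ LCP = 0 + 1 + 1 + 3 + 2 + 2 + 0 + 0 + 1 + 1 + 2 + 0 + 0 + 2 + 4 + 1 + 1 + 2 + 1 = 24
distinct = 190 − 24 = 166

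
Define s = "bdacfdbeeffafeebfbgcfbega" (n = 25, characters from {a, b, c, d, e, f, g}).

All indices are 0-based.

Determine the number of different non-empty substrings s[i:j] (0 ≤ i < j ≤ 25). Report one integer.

sorted suffixes:
  #0 SA[0]=24  'a'
  #1 SA[1]=2  'acfdbeeffafeebfbgcfbega'
  #2 SA[2]=11  'afeebfbgcfbega'
  #3 SA[3]=0  'bdacfdbeeffafeebfbgcfbega'
  #4 SA[4]=6  'beeffafeebfbgcfbega'
  #5 SA[5]=21  'bega'
  #6 SA[6]=15  'bfbgcfbega'
  #7 SA[7]=17  'bgcfbega'
  #8 SA[8]=19  'cfbega'
  #9 SA[9]=3  'cfdbeeffafeebfbgcfbega'
  #10 SA[10]=1  'dacfdbeeffafeebfbgcfbega'
  #11 SA[11]=5  'dbeeffafeebfbgcfbega'
  #12 SA[12]=14  'ebfbgcfbega'
  #13 SA[13]=13  'eebfbgcfbega'
  #14 SA[14]=7  'eeffafeebfbgcfbega'
  #15 SA[15]=8  'effafeebfbgcfbega'
  #16 SA[16]=22  'ega'
  #17 SA[17]=10  'fafeebfbgcfbega'
  #18 SA[18]=20  'fbega'
  #19 SA[19]=16  'fbgcfbega'
  #20 SA[20]=4  'fdbeeffafeebfbgcfbega'
  #21 SA[21]=12  'feebfbgcfbega'
  #22 SA[22]=9  'ffafeebfbgcfbega'
  #23 SA[23]=23  'ga'
  #24 SA[24]=18  'gcfbega'

SA = [24, 2, 11, 0, 6, 21, 15, 17, 19, 3, 1, 5, 14, 13, 7, 8, 22, 10, 20, 16, 4, 12, 9, 23, 18]
i: (SA[i-1],SA[i]) lcp shared
  1: (24,2) 1 'a'
  2: (2,11) 1 'a'
  3: (11,0) 0 ''
  4: (0,6) 1 'b'
  5: (6,21) 2 'be'
  6: (21,15) 1 'b'
  7: (15,17) 1 'b'
  8: (17,19) 0 ''
  9: (19,3) 2 'cf'
  10: (3,1) 0 ''
  11: (1,5) 1 'd'
  12: (5,14) 0 ''
  13: (14,13) 1 'e'
  14: (13,7) 2 'ee'
  15: (7,8) 1 'e'
  16: (8,22) 1 'e'
  17: (22,10) 0 ''
  18: (10,20) 1 'f'
  19: (20,16) 2 'fb'
  20: (16,4) 1 'f'
  21: (4,12) 1 'f'
  22: (12,9) 1 'f'
  23: (9,23) 0 ''
  24: (23,18) 1 'g'

n(n+1)/2 = 25·26/2 = 325
Σ LCP = 0 + 1 + 1 + 0 + 1 + 2 + 1 + 1 + 0 + 2 + 0 + 1 + 0 + 1 + 2 + 1 + 1 + 0 + 1 + 2 + 1 + 1 + 1 + 0 + 1 = 22
distinct = 325 − 22 = 303

303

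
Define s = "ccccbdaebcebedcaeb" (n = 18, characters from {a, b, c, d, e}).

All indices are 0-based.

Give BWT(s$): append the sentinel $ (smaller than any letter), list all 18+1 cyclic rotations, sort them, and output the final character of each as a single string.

rank  rotation             last
    0  $ccccbdaebcebedcaeb  b
    1  aeb$ccccbdaebcebedc  c
    2  aebcebedcaeb$ccccbd  d
    3  b$ccccbdaebcebedcae  e
    4  bcebedcaeb$ccccbdae  e
    5  bdaebcebedcaeb$cccc  c
    6  bedcaeb$ccccbdaebce  e
    7  caeb$ccccbdaebcebed  d
    8  cbdaebcebedcaeb$ccc  c
    9  ccbdaebcebedcaeb$cc  c
   10  cccbdaebcebedcaeb$c  c
   11  ccccbdaebcebedcaeb$  $
   12  cebedcaeb$ccccbdaeb  b
   13  daebcebedcaeb$ccccb  b
   14  dcaeb$ccccbdaebcebe  e
   15  eb$ccccbdaebcebedca  a
   16  ebcebedcaeb$ccccbda  a
   17  ebedcaeb$ccccbdaebc  c
   18  edcaeb$ccccbdaebceb  b

bcdeecedccc$bbeaacb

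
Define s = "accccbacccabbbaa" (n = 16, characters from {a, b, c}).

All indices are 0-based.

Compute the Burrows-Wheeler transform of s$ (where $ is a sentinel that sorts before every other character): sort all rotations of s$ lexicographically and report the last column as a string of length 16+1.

rank  rotation           last
    0  $accccbacccabbbaa  a
    1  a$accccbacccabbba  a
    2  aa$accccbacccabbb  b
    3  abbbaa$accccbaccc  c
    4  acccabbbaa$accccb  b
    5  accccbacccabbbaa$  $
    6  baa$accccbacccabb  b
    7  bacccabbbaa$acccc  c
    8  bbaa$accccbacccab  b
    9  bbbaa$accccbaccca  a
   10  cabbbaa$accccbacc  c
   11  cbacccabbbaa$accc  c
   12  ccabbbaa$accccbac  c
   13  ccbacccabbbaa$acc  c
   14  cccabbbaa$accccba  a
   15  cccbacccabbbaa$ac  c
   16  ccccbacccabbbaa$a  a

aabcb$bcbaccccaca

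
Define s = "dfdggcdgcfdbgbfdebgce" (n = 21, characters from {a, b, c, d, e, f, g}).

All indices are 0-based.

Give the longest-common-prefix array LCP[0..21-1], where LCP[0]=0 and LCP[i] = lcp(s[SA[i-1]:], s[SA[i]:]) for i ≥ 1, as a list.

rank→(start, suffix):
  0 → (13, 'bfdebgce')
  1 → (11, 'bgbfdebgce')
  2 → (17, 'bgce')
  3 → (5, 'cdgcfdbgbfdebgce')
  4 → (19, 'ce')
  5 → (8, 'cfdbgbfdebgce')
  6 → (10, 'dbgbfdebgce')
  7 → (15, 'debgce')
  8 → (0, 'dfdggcdgcfdbgbfdebgce')
  9 → (6, 'dgcfdbgbfdebgce')
  10 → (2, 'dggcdgcfdbgbfdebgce')
  11 → (20, 'e')
  12 → (16, 'ebgce')
  13 → (9, 'fdbgbfdebgce')
  14 → (14, 'fdebgce')
  15 → (1, 'fdggcdgcfdbgbfdebgce')
  16 → (12, 'gbfdebgce')
  17 → (4, 'gcdgcfdbgbfdebgce')
  18 → (18, 'gce')
  19 → (7, 'gcfdbgbfdebgce')
  20 → (3, 'ggcdgcfdbgbfdebgce')

SA = [13, 11, 17, 5, 19, 8, 10, 15, 0, 6, 2, 20, 16, 9, 14, 1, 12, 4, 18, 7, 3]
[i] adj suffixes → lcp
  [1] 13/11 → 1 ('b')
  [2] 11/17 → 2 ('bg')
  [3] 17/5 → 0 ('')
  [4] 5/19 → 1 ('c')
  [5] 19/8 → 1 ('c')
  [6] 8/10 → 0 ('')
  [7] 10/15 → 1 ('d')
  [8] 15/0 → 1 ('d')
  [9] 0/6 → 1 ('d')
  [10] 6/2 → 2 ('dg')
  [11] 2/20 → 0 ('')
  [12] 20/16 → 1 ('e')
  [13] 16/9 → 0 ('')
  [14] 9/14 → 2 ('fd')
  [15] 14/1 → 2 ('fd')
  [16] 1/12 → 0 ('')
  [17] 12/4 → 1 ('g')
  [18] 4/18 → 2 ('gc')
  [19] 18/7 → 2 ('gc')
  [20] 7/3 → 1 ('g')

[0, 1, 2, 0, 1, 1, 0, 1, 1, 1, 2, 0, 1, 0, 2, 2, 0, 1, 2, 2, 1]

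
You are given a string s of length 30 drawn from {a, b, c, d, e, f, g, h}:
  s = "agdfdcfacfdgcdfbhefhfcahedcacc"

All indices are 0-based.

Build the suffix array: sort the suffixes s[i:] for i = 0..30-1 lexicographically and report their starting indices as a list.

sorted suffixes:
  #0 SA[0]=27  'acc'
  #1 SA[1]=7  'acfdgcdfbhefhfcahedcacc'
  #2 SA[2]=0  'agdfdcfacfdgcdfbhefhfcahedcacc'
  #3 SA[3]=22  'ahedcacc'
  #4 SA[4]=15  'bhefhfcahedcacc'
  #5 SA[5]=29  'c'
  #6 SA[6]=26  'cacc'
  #7 SA[7]=21  'cahedcacc'
  #8 SA[8]=28  'cc'
  #9 SA[9]=12  'cdfbhefhfcahedcacc'
  #10 SA[10]=5  'cfacfdgcdfbhefhfcahedcacc'
  #11 SA[11]=8  'cfdgcdfbhefhfcahedcacc'
  #12 SA[12]=25  'dcacc'
  #13 SA[13]=4  'dcfacfdgcdfbhefhfcahedcacc'
  #14 SA[14]=13  'dfbhefhfcahedcacc'
  #15 SA[15]=2  'dfdcfacfdgcdfbhefhfcahedcacc'
  #16 SA[16]=10  'dgcdfbhefhfcahedcacc'
  #17 SA[17]=24  'edcacc'
  #18 SA[18]=17  'efhfcahedcacc'
  #19 SA[19]=6  'facfdgcdfbhefhfcahedcacc'
  #20 SA[20]=14  'fbhefhfcahedcacc'
  #21 SA[21]=20  'fcahedcacc'
  #22 SA[22]=3  'fdcfacfdgcdfbhefhfcahedcacc'
  #23 SA[23]=9  'fdgcdfbhefhfcahedcacc'
  #24 SA[24]=18  'fhfcahedcacc'
  #25 SA[25]=11  'gcdfbhefhfcahedcacc'
  #26 SA[26]=1  'gdfdcfacfdgcdfbhefhfcahedcacc'
  #27 SA[27]=23  'hedcacc'
  #28 SA[28]=16  'hefhfcahedcacc'
  #29 SA[29]=19  'hfcahedcacc'

[27, 7, 0, 22, 15, 29, 26, 21, 28, 12, 5, 8, 25, 4, 13, 2, 10, 24, 17, 6, 14, 20, 3, 9, 18, 11, 1, 23, 16, 19]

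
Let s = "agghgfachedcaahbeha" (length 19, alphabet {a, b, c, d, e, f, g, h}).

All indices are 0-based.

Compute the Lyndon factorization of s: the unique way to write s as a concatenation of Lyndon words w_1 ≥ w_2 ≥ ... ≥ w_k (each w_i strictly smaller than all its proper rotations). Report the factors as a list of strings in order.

emit factor 1: 'agghgf' (i=0, period=6)
emit factor 2: 'achedc' (i=6, period=6)
emit factor 3: 'aahbeh' (i=12, period=6)
emit factor 4: 'a' (i=18, period=1)

["agghgf", "achedc", "aahbeh", "a"]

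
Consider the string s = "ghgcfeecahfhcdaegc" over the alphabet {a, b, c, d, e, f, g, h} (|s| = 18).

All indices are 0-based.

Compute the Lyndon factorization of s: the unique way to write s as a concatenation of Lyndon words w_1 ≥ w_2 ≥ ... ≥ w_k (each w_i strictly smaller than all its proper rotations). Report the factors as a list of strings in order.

["gh", "g", "cfee", "c", "ahfhcd", "aegc"]

emit factor 1: 'gh' (i=0, period=2)
emit factor 2: 'g' (i=2, period=1)
emit factor 3: 'cfee' (i=3, period=4)
emit factor 4: 'c' (i=7, period=1)
emit factor 5: 'ahfhcd' (i=8, period=6)
emit factor 6: 'aegc' (i=14, period=4)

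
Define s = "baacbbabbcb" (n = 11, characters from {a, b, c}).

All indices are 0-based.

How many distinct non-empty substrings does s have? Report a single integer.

55

rank | idx | suffix
   0 |   1 | aacbbabbcb
   1 |   6 | abbcb
   2 |   2 | acbbabbcb
   3 |  10 | b
   4 |   0 | baacbbabbcb
   5 |   5 | babbcb
   6 |   4 | bbabbcb
   7 |   7 | bbcb
   8 |   8 | bcb
   9 |   9 | cb
  10 |   3 | cbbabbcb

SA = [1, 6, 2, 10, 0, 5, 4, 7, 8, 9, 3]
i: (SA[i-1],SA[i]) lcp shared
  1: (1,6) 1 'a'
  2: (6,2) 1 'a'
  3: (2,10) 0 ''
  4: (10,0) 1 'b'
  5: (0,5) 2 'ba'
  6: (5,4) 1 'b'
  7: (4,7) 2 'bb'
  8: (7,8) 1 'b'
  9: (8,9) 0 ''
  10: (9,3) 2 'cb'

n(n+1)/2 = 11·12/2 = 66
Σ LCP = 0 + 1 + 1 + 0 + 1 + 2 + 1 + 2 + 1 + 0 + 2 = 11
distinct = 66 − 11 = 55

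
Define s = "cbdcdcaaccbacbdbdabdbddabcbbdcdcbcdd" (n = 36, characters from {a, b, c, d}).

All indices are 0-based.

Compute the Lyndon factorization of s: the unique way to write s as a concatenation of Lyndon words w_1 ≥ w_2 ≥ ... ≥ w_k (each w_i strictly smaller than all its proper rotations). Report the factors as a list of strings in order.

emit factor 1: 'c' (i=0, period=1)
emit factor 2: 'bdcdc' (i=1, period=5)
emit factor 3: 'aaccbacbdbdabdbddabcbbdcdcbcdd' (i=6, period=30)

["c", "bdcdc", "aaccbacbdbdabdbddabcbbdcdcbcdd"]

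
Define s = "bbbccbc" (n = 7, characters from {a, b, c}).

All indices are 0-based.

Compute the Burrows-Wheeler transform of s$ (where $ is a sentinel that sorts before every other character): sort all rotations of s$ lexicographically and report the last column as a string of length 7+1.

rank  rotation  last
    0  $bbbccbc  c
    1  bbbccbc$  $
    2  bbccbc$b  b
    3  bc$bbbcc  c
    4  bccbc$bb  b
    5  c$bbbccb  b
    6  cbc$bbbc  c
    7  ccbc$bbb  b

c$bcbbcb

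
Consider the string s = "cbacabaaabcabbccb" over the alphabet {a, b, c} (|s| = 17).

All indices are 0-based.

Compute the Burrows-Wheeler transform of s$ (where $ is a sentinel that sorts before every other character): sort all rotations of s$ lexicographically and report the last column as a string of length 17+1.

bbaccabcacaababc$b

rank  rotation            last
    0  $cbacabaaabcabbccb  b
    1  aaabcabbccb$cbacab  b
    2  aabcabbccb$cbacaba  a
    3  abaaabcabbccb$cbac  c
    4  abbccb$cbacabaaabc  c
    5  abcabbccb$cbacabaa  a
    6  acabaaabcabbccb$cb  b
    7  b$cbacabaaabcabbcc  c
    8  baaabcabbccb$cbaca  a
    9  bacabaaabcabbccb$c  c
   10  bbccb$cbacabaaabca  a
   11  bcabbccb$cbacabaaa  a
   12  bccb$cbacabaaabcab  b
   13  cabaaabcabbccb$cba  a
   14  cabbccb$cbacabaaab  b
   15  cb$cbacabaaabcabbc  c
   16  cbacabaaabcabbccb$  $
   17  ccb$cbacabaaabcabb  b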